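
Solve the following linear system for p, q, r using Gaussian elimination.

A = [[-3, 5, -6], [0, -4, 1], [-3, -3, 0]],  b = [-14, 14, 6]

(2, -4, -2)

Forward elimination on [A|b]:
R3 <- R3 - (1)*R1:  [  0  -8   6  20 ]
R3 <- R3 - (2)*R2:  [  0   0   4  -8 ]
Row echelon form:
[ -3   5  -6  |  -14 ]
[  0  -4   1  |   14 ]
[  0   0   4  |   -8 ]
Back-substitution:
r = (-8) / 4 = -2
q = (14 - (1)*(-2)) / -4 = -4
p = (-14 - (5)*(-4) - (-6)*(-2)) / -3 = 2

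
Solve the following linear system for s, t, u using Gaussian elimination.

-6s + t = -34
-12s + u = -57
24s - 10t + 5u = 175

Forward elimination on [A|b]:
R2 <- R2 - (2)*R1:  [  0  -2   1  11 ]
R3 <- R3 - (-4)*R1:  [  0  -6   5  39 ]
R3 <- R3 - (3)*R2:  [ 0  0  2  6 ]
Row echelon form:
[ -6   1  0  |  -34 ]
[  0  -2  1  |   11 ]
[  0   0  2  |    6 ]
Back-substitution:
u = (6) / 2 = 3
t = (11 - (1)*(3)) / -2 = -4
s = (-34 - (1)*(-4)) / -6 = 5

(5, -4, 3)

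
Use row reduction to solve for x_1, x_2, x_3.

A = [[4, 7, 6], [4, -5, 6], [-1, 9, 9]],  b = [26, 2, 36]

Forward elimination on [A|b]:
R2 <- R2 - (1)*R1:  [   0  -12    0  -24 ]
R3 <- R3 - (-1/4)*R1:  [    0  43/4  21/2  85/2 ]
R3 <- R3 - (-43/48)*R2:  [    0     0  21/2    21 ]
Row echelon form:
[ 4    7     6  |   26 ]
[ 0  -12     0  |  -24 ]
[ 0    0  21/2  |   21 ]
Back-substitution:
x_3 = (21) / (21/2) = 2
x_2 = (-24) / -12 = 2
x_1 = (26 - (7)*(2) - (6)*(2)) / 4 = 0

(0, 2, 2)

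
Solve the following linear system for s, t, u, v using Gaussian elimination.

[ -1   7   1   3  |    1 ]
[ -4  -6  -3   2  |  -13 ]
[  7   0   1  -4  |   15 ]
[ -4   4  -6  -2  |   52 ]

(0, 3, -5, -5)

Forward elimination on [A|b]:
R2 <- R2 - (4)*R1:  [   0  -34   -7  -10  -17 ]
R3 <- R3 - (-7)*R1:  [  0  49   8  17  22 ]
R4 <- R4 - (4)*R1:  [   0  -24  -10  -14   48 ]
R3 <- R3 - (-49/34)*R2:  [      0       0  -71/34   44/17    -5/2 ]
R4 <- R4 - (12/17)*R2:  [       0        0   -86/17  -118/17       60 ]
R4 <- R4 - (172/71)*R3:  [       0        0        0  -938/71  4690/71 ]
Row echelon form:
[ -1    7       1        3  |        1 ]
[  0  -34      -7      -10  |      -17 ]
[  0    0  -71/34    44/17  |     -5/2 ]
[  0    0       0  -938/71  |  4690/71 ]
Back-substitution:
v = (4690/71) / (-938/71) = -5
u = (-5/2 - (44/17)*(-5)) / (-71/34) = -5
t = (-17 - (-7)*(-5) - (-10)*(-5)) / -34 = 3
s = (1 - (7)*(3) - (1)*(-5) - (3)*(-5)) / -1 = 0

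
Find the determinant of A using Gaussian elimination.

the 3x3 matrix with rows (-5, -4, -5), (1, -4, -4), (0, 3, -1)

Forward elimination:
R2 <- R2 - (-1/5)*R1:  [     0  -24/5     -5 ]
R3 <- R3 - (-5/8)*R2:  [     0      0  -33/8 ]
Upper-triangular form:
[ -5     -4     -5 ]
[  0  -24/5     -5 ]
[  0      0  -33/8 ]
det(A) = (-1)^0 * (-5) * (-24/5) * (-33/8) = -99  (0 row swaps -> sign +1)

det(A) = -99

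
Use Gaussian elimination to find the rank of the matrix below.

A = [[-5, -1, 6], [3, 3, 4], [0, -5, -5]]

rank(A) = 3

Row reduction:
R2 <- R2 - (-3/5)*R1:  [    0  12/5  38/5 ]
R3 <- R3 - (-25/12)*R2:  [    0     0  65/6 ]
Row echelon form:
[ -5    -1     6 ]
[  0  12/5  38/5 ]
[  0     0  65/6 ]
Nonzero rows / pivot columns: 3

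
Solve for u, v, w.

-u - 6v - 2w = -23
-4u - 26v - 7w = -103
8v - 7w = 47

Forward elimination on [A|b]:
R2 <- R2 - (4)*R1:  [   0   -2    1  -11 ]
R3 <- R3 - (-4)*R2:  [  0   0  -3   3 ]
Row echelon form:
[ -1  -6  -2  |  -23 ]
[  0  -2   1  |  -11 ]
[  0   0  -3  |    3 ]
Back-substitution:
w = (3) / -3 = -1
v = (-11 - (1)*(-1)) / -2 = 5
u = (-23 - (-6)*(5) - (-2)*(-1)) / -1 = -5

(-5, 5, -1)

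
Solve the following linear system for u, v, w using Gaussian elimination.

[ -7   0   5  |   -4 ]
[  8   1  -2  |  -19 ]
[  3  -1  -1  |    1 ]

(-3, -5, -5)

Forward elimination on [A|b]:
R2 <- R2 - (-8/7)*R1:  [      0       1    26/7  -165/7 ]
R3 <- R3 - (-3/7)*R1:  [    0    -1   8/7  -5/7 ]
R3 <- R3 - (-1)*R2:  [      0       0    34/7  -170/7 ]
Row echelon form:
[ -7  0     5  |      -4 ]
[  0  1  26/7  |  -165/7 ]
[  0  0  34/7  |  -170/7 ]
Back-substitution:
w = (-170/7) / (34/7) = -5
v = (-165/7 - (26/7)*(-5)) / 1 = -5
u = (-4 - (5)*(-5)) / -7 = -3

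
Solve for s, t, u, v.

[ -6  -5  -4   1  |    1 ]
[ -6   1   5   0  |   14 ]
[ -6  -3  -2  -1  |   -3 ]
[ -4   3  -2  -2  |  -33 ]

(1, -5, 5, 2)

Forward elimination on [A|b]:
R2 <- R2 - (1)*R1:  [  0   6   9  -1  13 ]
R3 <- R3 - (1)*R1:  [  0   2   2  -2  -4 ]
R4 <- R4 - (2/3)*R1:  [      0    19/3     2/3    -8/3  -101/3 ]
R3 <- R3 - (1/3)*R2:  [     0      0     -1   -5/3  -25/3 ]
R4 <- R4 - (19/18)*R2:  [       0        0    -53/6   -29/18  -853/18 ]
R4 <- R4 - (53/6)*R3:  [     0      0      0  118/9  236/9 ]
Row echelon form:
[ -6  -5  -4      1  |      1 ]
[  0   6   9     -1  |     13 ]
[  0   0  -1   -5/3  |  -25/3 ]
[  0   0   0  118/9  |  236/9 ]
Back-substitution:
v = (236/9) / (118/9) = 2
u = (-25/3 - (-5/3)*(2)) / -1 = 5
t = (13 - (9)*(5) - (-1)*(2)) / 6 = -5
s = (1 - (-5)*(-5) - (-4)*(5) - (1)*(2)) / -6 = 1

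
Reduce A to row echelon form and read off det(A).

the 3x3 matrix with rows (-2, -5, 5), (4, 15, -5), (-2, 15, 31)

det(A) = -60

Forward elimination:
R2 <- R2 - (-2)*R1:  [ 0  5  5 ]
R3 <- R3 - (1)*R1:  [  0  20  26 ]
R3 <- R3 - (4)*R2:  [ 0  0  6 ]
Upper-triangular form:
[ -2  -5  5 ]
[  0   5  5 ]
[  0   0  6 ]
det(A) = (-1)^0 * (-2) * (5) * (6) = -60  (0 row swaps -> sign +1)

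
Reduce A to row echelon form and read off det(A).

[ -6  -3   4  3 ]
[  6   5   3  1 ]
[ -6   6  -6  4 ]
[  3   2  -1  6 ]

det(A) = 3390

Forward elimination:
R2 <- R2 - (-1)*R1:  [ 0  2  7  4 ]
R3 <- R3 - (1)*R1:  [   0    9  -10    1 ]
R4 <- R4 - (-1/2)*R1:  [    0   1/2     1  15/2 ]
R3 <- R3 - (9/2)*R2:  [     0      0  -83/2    -17 ]
R4 <- R4 - (1/4)*R2:  [    0     0  -3/4  13/2 ]
R4 <- R4 - (3/166)*R3:  [      0       0       0  565/83 ]
Upper-triangular form:
[ -6  -3      4       3 ]
[  0   2      7       4 ]
[  0   0  -83/2     -17 ]
[  0   0      0  565/83 ]
det(A) = (-1)^0 * (-6) * (2) * (-83/2) * (565/83) = 3390  (0 row swaps -> sign +1)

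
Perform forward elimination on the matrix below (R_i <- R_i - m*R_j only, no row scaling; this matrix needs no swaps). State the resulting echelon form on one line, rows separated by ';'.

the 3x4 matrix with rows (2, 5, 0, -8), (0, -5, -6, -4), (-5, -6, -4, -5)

REF = [2 5 0 -8; 0 -5 -6 -4; 0 0 -59/5 -151/5]

Forward elimination:
R3 <- R3 - (-5/2)*R1:  [    0  13/2    -4   -25 ]
R3 <- R3 - (-13/10)*R2:  [      0       0   -59/5  -151/5 ]
Row echelon form:
[ 2   5      0      -8 ]
[ 0  -5     -6      -4 ]
[ 0   0  -59/5  -151/5 ]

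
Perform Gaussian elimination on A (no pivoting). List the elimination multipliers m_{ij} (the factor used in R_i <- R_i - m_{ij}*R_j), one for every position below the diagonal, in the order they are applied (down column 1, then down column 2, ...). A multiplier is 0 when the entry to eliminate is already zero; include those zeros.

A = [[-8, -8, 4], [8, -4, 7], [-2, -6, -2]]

Forward elimination:
R2 <- R2 - (-1)*R1:  [   0  -12   11 ]
R3 <- R3 - (1/4)*R1:  [  0  -4  -3 ]
R3 <- R3 - (1/3)*R2:  [     0      0  -20/3 ]
Multipliers (in order of application): m_{21} = -1, m_{31} = 1/4, m_{32} = 1/3

multipliers: -1, 1/4, 1/3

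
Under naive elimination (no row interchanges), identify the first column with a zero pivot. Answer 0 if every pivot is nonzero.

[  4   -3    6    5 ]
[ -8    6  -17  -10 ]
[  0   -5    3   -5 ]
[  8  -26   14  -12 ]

Naive forward elimination:
R2 <- R2 - (-2)*R1:  [  0   0  -5   0 ]
R4 <- R4 - (2)*R1:  [   0  -20    2  -22 ]
Matrix at this point:
[ 4   -3   6    5 ]
[ 0    0  -5    0 ]
[ 0   -5   3   -5 ]
[ 0  -20   2  -22 ]
Pivot entry (2,2) is zero but row 3 has -5 in column 2 -> naive elimination stops; a row interchange (e.g. R2 <-> R3) would be required here.

first zero-pivot column = 2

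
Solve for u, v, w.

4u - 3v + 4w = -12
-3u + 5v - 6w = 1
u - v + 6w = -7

Forward elimination on [A|b]:
R2 <- R2 - (-3/4)*R1:  [    0  11/4    -3    -8 ]
R3 <- R3 - (1/4)*R1:  [    0  -1/4     5    -4 ]
R3 <- R3 - (-1/11)*R2:  [      0       0   52/11  -52/11 ]
Row echelon form:
[ 4    -3      4  |     -12 ]
[ 0  11/4     -3  |      -8 ]
[ 0     0  52/11  |  -52/11 ]
Back-substitution:
w = (-52/11) / (52/11) = -1
v = (-8 - (-3)*(-1)) / (11/4) = -4
u = (-12 - (-3)*(-4) - (4)*(-1)) / 4 = -5

(-5, -4, -1)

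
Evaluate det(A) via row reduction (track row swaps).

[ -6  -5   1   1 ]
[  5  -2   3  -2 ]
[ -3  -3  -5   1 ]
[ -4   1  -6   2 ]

det(A) = -23

Forward elimination:
R2 <- R2 - (-5/6)*R1:  [     0  -37/6   23/6   -7/6 ]
R3 <- R3 - (1/2)*R1:  [     0   -1/2  -11/2    1/2 ]
R4 <- R4 - (2/3)*R1:  [     0   13/3  -20/3    4/3 ]
R3 <- R3 - (3/37)*R2:  [       0        0  -215/37    22/37 ]
R4 <- R4 - (-26/37)*R2:  [       0        0  -147/37    19/37 ]
R4 <- R4 - (147/215)*R3:  [      0       0       0  23/215 ]
Upper-triangular form:
[ -6     -5        1       1 ]
[  0  -37/6     23/6    -7/6 ]
[  0      0  -215/37   22/37 ]
[  0      0        0  23/215 ]
det(A) = (-1)^0 * (-6) * (-37/6) * (-215/37) * (23/215) = -23  (0 row swaps -> sign +1)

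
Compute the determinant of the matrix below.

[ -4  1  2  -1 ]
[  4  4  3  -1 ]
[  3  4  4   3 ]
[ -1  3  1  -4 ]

det(A) = -147

Forward elimination:
R2 <- R2 - (-1)*R1:  [  0   5   5  -2 ]
R3 <- R3 - (-3/4)*R1:  [    0  19/4  11/2   9/4 ]
R4 <- R4 - (1/4)*R1:  [     0   11/4    1/2  -15/4 ]
R3 <- R3 - (19/20)*R2:  [     0      0    3/4  83/20 ]
R4 <- R4 - (11/20)*R2:  [      0       0    -9/4  -53/20 ]
R4 <- R4 - (-3)*R3:  [    0     0     0  49/5 ]
Upper-triangular form:
[ -4  1    2     -1 ]
[  0  5    5     -2 ]
[  0  0  3/4  83/20 ]
[  0  0    0   49/5 ]
det(A) = (-1)^0 * (-4) * (5) * (3/4) * (49/5) = -147  (0 row swaps -> sign +1)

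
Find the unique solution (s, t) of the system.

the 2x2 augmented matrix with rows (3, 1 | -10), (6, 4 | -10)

(-5, 5)

Forward elimination on [A|b]:
R2 <- R2 - (2)*R1:  [  0   2  10 ]
Row echelon form:
[ 3  1  |  -10 ]
[ 0  2  |   10 ]
Back-substitution:
t = (10) / 2 = 5
s = (-10 - (1)*(5)) / 3 = -5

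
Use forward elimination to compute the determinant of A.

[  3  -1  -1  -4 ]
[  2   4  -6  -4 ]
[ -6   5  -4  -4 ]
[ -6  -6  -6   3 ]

Forward elimination:
R2 <- R2 - (2/3)*R1:  [     0   14/3  -16/3   -4/3 ]
R3 <- R3 - (-2)*R1:  [   0    3   -6  -12 ]
R4 <- R4 - (-2)*R1:  [  0  -8  -8  -5 ]
R3 <- R3 - (9/14)*R2:  [     0      0  -18/7  -78/7 ]
R4 <- R4 - (-12/7)*R2:  [      0       0  -120/7   -51/7 ]
R4 <- R4 - (20/3)*R3:  [  0   0   0  67 ]
Upper-triangular form:
[ 3    -1     -1     -4 ]
[ 0  14/3  -16/3   -4/3 ]
[ 0     0  -18/7  -78/7 ]
[ 0     0      0     67 ]
det(A) = (-1)^0 * (3) * (14/3) * (-18/7) * (67) = -2412  (0 row swaps -> sign +1)

det(A) = -2412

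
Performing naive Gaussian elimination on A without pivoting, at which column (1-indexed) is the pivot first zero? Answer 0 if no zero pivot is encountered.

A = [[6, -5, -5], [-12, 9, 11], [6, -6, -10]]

first zero-pivot column = 0

Naive forward elimination:
R2 <- R2 - (-2)*R1:  [  0  -1   1 ]
R3 <- R3 - (1)*R1:  [  0  -1  -5 ]
R3 <- R3 - (1)*R2:  [  0   0  -6 ]
All pivots nonzero; naive elimination completes without hitting a zero pivot.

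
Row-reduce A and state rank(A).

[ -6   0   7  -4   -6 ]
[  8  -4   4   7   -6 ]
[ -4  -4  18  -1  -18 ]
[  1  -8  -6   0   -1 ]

rank(A) = 3

Row reduction:
R2 <- R2 - (-4/3)*R1:  [    0    -4  40/3   5/3   -14 ]
R3 <- R3 - (2/3)*R1:  [    0    -4  40/3   5/3   -14 ]
R4 <- R4 - (-1/6)*R1:  [     0     -8  -29/6   -2/3     -2 ]
R3 <- R3 - (1)*R2:  [ 0  0  0  0  0 ]
R4 <- R4 - (2)*R2:  [     0      0  -63/2     -4     26 ]
R3 <-> R4   (pivot in column 3 was zero)
[ -6   0      7   -4   -6 ]
[  0  -4   40/3  5/3  -14 ]
[  0   0  -63/2   -4   26 ]
[  0   0      0    0    0 ]
Row echelon form:
[ -6   0      7   -4   -6 ]
[  0  -4   40/3  5/3  -14 ]
[  0   0  -63/2   -4   26 ]
[  0   0      0    0    0 ]
Nonzero rows / pivot columns: 3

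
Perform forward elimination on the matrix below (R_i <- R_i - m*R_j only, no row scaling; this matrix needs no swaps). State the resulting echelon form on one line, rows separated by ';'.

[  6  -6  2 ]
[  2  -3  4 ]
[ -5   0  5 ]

REF = [6 -6 2; 0 -1 10/3; 0 0 -10]

Forward elimination:
R2 <- R2 - (1/3)*R1:  [    0    -1  10/3 ]
R3 <- R3 - (-5/6)*R1:  [    0    -5  20/3 ]
R3 <- R3 - (5)*R2:  [   0    0  -10 ]
Row echelon form:
[ 6  -6     2 ]
[ 0  -1  10/3 ]
[ 0   0   -10 ]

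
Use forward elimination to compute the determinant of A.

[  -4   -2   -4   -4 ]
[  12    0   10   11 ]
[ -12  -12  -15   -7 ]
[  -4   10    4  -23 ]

det(A) = -72

Forward elimination:
R2 <- R2 - (-3)*R1:  [  0  -6  -2  -1 ]
R3 <- R3 - (3)*R1:  [  0  -6  -3   5 ]
R4 <- R4 - (1)*R1:  [   0   12    8  -19 ]
R3 <- R3 - (1)*R2:  [  0   0  -1   6 ]
R4 <- R4 - (-2)*R2:  [   0    0    4  -21 ]
R4 <- R4 - (-4)*R3:  [ 0  0  0  3 ]
Upper-triangular form:
[ -4  -2  -4  -4 ]
[  0  -6  -2  -1 ]
[  0   0  -1   6 ]
[  0   0   0   3 ]
det(A) = (-1)^0 * (-4) * (-6) * (-1) * (3) = -72  (0 row swaps -> sign +1)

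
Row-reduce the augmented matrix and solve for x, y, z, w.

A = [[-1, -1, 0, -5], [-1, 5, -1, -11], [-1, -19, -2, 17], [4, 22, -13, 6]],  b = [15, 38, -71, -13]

(-1, 1, 1, -3)

Forward elimination on [A|b]:
R2 <- R2 - (1)*R1:  [  0   6  -1  -6  23 ]
R3 <- R3 - (1)*R1:  [   0  -18   -2   22  -86 ]
R4 <- R4 - (-4)*R1:  [   0   18  -13  -14   47 ]
R3 <- R3 - (-3)*R2:  [   0    0   -5    4  -17 ]
R4 <- R4 - (3)*R2:  [   0    0  -10    4  -22 ]
R4 <- R4 - (2)*R3:  [  0   0   0  -4  12 ]
Row echelon form:
[ -1  -1   0  -5  |   15 ]
[  0   6  -1  -6  |   23 ]
[  0   0  -5   4  |  -17 ]
[  0   0   0  -4  |   12 ]
Back-substitution:
w = (12) / -4 = -3
z = (-17 - (4)*(-3)) / -5 = 1
y = (23 - (-1)*(1) - (-6)*(-3)) / 6 = 1
x = (15 - (-1)*(1) - (-5)*(-3)) / -1 = -1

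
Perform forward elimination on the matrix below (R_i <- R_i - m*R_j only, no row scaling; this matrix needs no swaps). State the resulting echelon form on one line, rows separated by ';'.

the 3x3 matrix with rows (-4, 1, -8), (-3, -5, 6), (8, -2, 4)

REF = [-4 1 -8; 0 -23/4 12; 0 0 -12]

Forward elimination:
R2 <- R2 - (3/4)*R1:  [     0  -23/4     12 ]
R3 <- R3 - (-2)*R1:  [   0    0  -12 ]
Row echelon form:
[ -4      1   -8 ]
[  0  -23/4   12 ]
[  0      0  -12 ]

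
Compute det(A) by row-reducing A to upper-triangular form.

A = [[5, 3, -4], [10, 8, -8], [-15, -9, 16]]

Forward elimination:
R2 <- R2 - (2)*R1:  [ 0  2  0 ]
R3 <- R3 - (-3)*R1:  [ 0  0  4 ]
Upper-triangular form:
[ 5  3  -4 ]
[ 0  2   0 ]
[ 0  0   4 ]
det(A) = (-1)^0 * (5) * (2) * (4) = 40  (0 row swaps -> sign +1)

det(A) = 40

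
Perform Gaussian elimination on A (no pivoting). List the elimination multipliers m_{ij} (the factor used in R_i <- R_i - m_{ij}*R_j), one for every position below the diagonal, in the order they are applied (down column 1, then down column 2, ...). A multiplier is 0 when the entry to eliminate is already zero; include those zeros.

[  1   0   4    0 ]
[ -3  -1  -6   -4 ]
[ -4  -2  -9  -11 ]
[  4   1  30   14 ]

Forward elimination:
R2 <- R2 - (-3)*R1:  [  0  -1   6  -4 ]
R3 <- R3 - (-4)*R1:  [   0   -2    7  -11 ]
R4 <- R4 - (4)*R1:  [  0   1  14  14 ]
R3 <- R3 - (2)*R2:  [  0   0  -5  -3 ]
R4 <- R4 - (-1)*R2:  [  0   0  20  10 ]
R4 <- R4 - (-4)*R3:  [  0   0   0  -2 ]
Multipliers (in order of application): m_{21} = -3, m_{31} = -4, m_{41} = 4, m_{32} = 2, m_{42} = -1, m_{43} = -4

multipliers: -3, -4, 4, 2, -1, -4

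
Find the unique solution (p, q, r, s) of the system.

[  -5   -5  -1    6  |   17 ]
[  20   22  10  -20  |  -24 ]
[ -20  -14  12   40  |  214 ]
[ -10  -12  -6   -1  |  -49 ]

(-1, 3, 3, 5)

Forward elimination on [A|b]:
R2 <- R2 - (-4)*R1:  [  0   2   6   4  44 ]
R3 <- R3 - (4)*R1:  [   0    6   16   16  146 ]
R4 <- R4 - (2)*R1:  [   0   -2   -4  -13  -83 ]
R3 <- R3 - (3)*R2:  [  0   0  -2   4  14 ]
R4 <- R4 - (-1)*R2:  [   0    0    2   -9  -39 ]
R4 <- R4 - (-1)*R3:  [   0    0    0   -5  -25 ]
Row echelon form:
[ -5  -5  -1   6  |   17 ]
[  0   2   6   4  |   44 ]
[  0   0  -2   4  |   14 ]
[  0   0   0  -5  |  -25 ]
Back-substitution:
s = (-25) / -5 = 5
r = (14 - (4)*(5)) / -2 = 3
q = (44 - (6)*(3) - (4)*(5)) / 2 = 3
p = (17 - (-5)*(3) - (-1)*(3) - (6)*(5)) / -5 = -1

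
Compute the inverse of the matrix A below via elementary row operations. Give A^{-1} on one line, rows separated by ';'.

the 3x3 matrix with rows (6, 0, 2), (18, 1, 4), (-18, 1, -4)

Gauss-Jordan on [A | I]:
R1 <- (1/6)*R1:  [   1    0  1/3  |  1/6    0    0 ]
R2 <- R2 - (18)*R1:  [  0   1  -2  |  -3   1   0 ]
R3 <- R3 - (-18)*R1:  [ 0  1  2  |  3  0  1 ]
R3 <- R3 - (1)*R2:  [  0   0   4  |   6  -1   1 ]
R3 <- (1/4)*R3:  [    0     0     1  |   3/2  -1/4   1/4 ]
R1 <- R1 - (1/3)*R3:  [     1      0      0  |   -1/3   1/12  -1/12 ]
R2 <- R2 - (-2)*R3:  [   0    1    0  |    0  1/2  1/2 ]
Right block of [I | A^{-1}] is the inverse:
[ -1/3  1/12  -1/12 ]
[    0   1/2    1/2 ]
[  3/2  -1/4    1/4 ]

inverse = [-1/3 1/12 -1/12; 0 1/2 1/2; 3/2 -1/4 1/4]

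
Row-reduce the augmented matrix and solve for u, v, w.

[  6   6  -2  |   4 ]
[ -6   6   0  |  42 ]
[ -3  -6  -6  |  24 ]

(-4, 3, -5)

Forward elimination on [A|b]:
R2 <- R2 - (-1)*R1:  [  0  12  -2  46 ]
R3 <- R3 - (-1/2)*R1:  [  0  -3  -7  26 ]
R3 <- R3 - (-1/4)*R2:  [     0      0  -15/2   75/2 ]
Row echelon form:
[ 6   6     -2  |     4 ]
[ 0  12     -2  |    46 ]
[ 0   0  -15/2  |  75/2 ]
Back-substitution:
w = (75/2) / (-15/2) = -5
v = (46 - (-2)*(-5)) / 12 = 3
u = (4 - (6)*(3) - (-2)*(-5)) / 6 = -4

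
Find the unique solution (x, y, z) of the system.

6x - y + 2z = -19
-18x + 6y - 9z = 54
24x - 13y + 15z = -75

(-4, 3, 4)

Forward elimination on [A|b]:
R2 <- R2 - (-3)*R1:  [  0   3  -3  -3 ]
R3 <- R3 - (4)*R1:  [  0  -9   7   1 ]
R3 <- R3 - (-3)*R2:  [  0   0  -2  -8 ]
Row echelon form:
[ 6  -1   2  |  -19 ]
[ 0   3  -3  |   -3 ]
[ 0   0  -2  |   -8 ]
Back-substitution:
z = (-8) / -2 = 4
y = (-3 - (-3)*(4)) / 3 = 3
x = (-19 - (-1)*(3) - (2)*(4)) / 6 = -4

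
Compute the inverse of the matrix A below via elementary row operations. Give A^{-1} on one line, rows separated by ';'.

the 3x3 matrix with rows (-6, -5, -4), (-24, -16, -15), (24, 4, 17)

inverse = [53/30 -23/40 -11/120; -2/5 1/20 -1/20; -12/5 4/5 1/5]

Gauss-Jordan on [A | I]:
R1 <- (1/-6)*R1:  [    1   5/6   2/3  |  -1/6     0     0 ]
R2 <- R2 - (-24)*R1:  [  0   4   1  |  -4   1   0 ]
R3 <- R3 - (24)*R1:  [   0  -16    1  |    4    0    1 ]
R2 <- (1/4)*R2:  [   0    1  1/4  |   -1  1/4    0 ]
R1 <- R1 - (5/6)*R2:  [     1      0  11/24  |    2/3  -5/24      0 ]
R3 <- R3 - (-16)*R2:  [   0    0    5  |  -12    4    1 ]
R3 <- (1/5)*R3:  [     0      0      1  |  -12/5    4/5    1/5 ]
R1 <- R1 - (11/24)*R3:  [       1        0        0  |    53/30   -23/40  -11/120 ]
R2 <- R2 - (1/4)*R3:  [     0      1      0  |   -2/5   1/20  -1/20 ]
Right block of [I | A^{-1}] is the inverse:
[ 53/30  -23/40  -11/120 ]
[  -2/5    1/20    -1/20 ]
[ -12/5     4/5      1/5 ]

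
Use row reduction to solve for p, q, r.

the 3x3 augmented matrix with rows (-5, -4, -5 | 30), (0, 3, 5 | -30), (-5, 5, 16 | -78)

(1, -5, -3)

Forward elimination on [A|b]:
R3 <- R3 - (1)*R1:  [    0     9    21  -108 ]
R3 <- R3 - (3)*R2:  [   0    0    6  -18 ]
Row echelon form:
[ -5  -4  -5  |   30 ]
[  0   3   5  |  -30 ]
[  0   0   6  |  -18 ]
Back-substitution:
r = (-18) / 6 = -3
q = (-30 - (5)*(-3)) / 3 = -5
p = (30 - (-4)*(-5) - (-5)*(-3)) / -5 = 1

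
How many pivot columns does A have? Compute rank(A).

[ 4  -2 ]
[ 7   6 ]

rank(A) = 2

Row reduction:
R2 <- R2 - (7/4)*R1:  [    0  19/2 ]
Row echelon form:
[ 4    -2 ]
[ 0  19/2 ]
Nonzero rows / pivot columns: 2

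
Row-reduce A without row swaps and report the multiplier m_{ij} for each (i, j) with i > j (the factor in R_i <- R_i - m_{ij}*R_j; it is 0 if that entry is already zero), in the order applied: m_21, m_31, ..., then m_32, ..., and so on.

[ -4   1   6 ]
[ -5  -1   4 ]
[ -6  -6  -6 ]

multipliers: 5/4, 3/2, 10/3

Forward elimination:
R2 <- R2 - (5/4)*R1:  [    0  -9/4  -7/2 ]
R3 <- R3 - (3/2)*R1:  [     0  -15/2    -15 ]
R3 <- R3 - (10/3)*R2:  [     0      0  -10/3 ]
Multipliers (in order of application): m_{21} = 5/4, m_{31} = 3/2, m_{32} = 10/3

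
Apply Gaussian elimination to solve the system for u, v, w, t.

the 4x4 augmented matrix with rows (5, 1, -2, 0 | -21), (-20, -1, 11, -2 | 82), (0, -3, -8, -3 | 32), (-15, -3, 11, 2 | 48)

Forward elimination on [A|b]:
R2 <- R2 - (-4)*R1:  [  0   3   3  -2  -2 ]
R4 <- R4 - (-3)*R1:  [   0    0    5    2  -15 ]
R3 <- R3 - (-1)*R2:  [  0   0  -5  -5  30 ]
R4 <- R4 - (-1)*R3:  [  0   0   0  -3  15 ]
Row echelon form:
[ 5  1  -2   0  |  -21 ]
[ 0  3   3  -2  |   -2 ]
[ 0  0  -5  -5  |   30 ]
[ 0  0   0  -3  |   15 ]
Back-substitution:
t = (15) / -3 = -5
w = (30 - (-5)*(-5)) / -5 = -1
v = (-2 - (3)*(-1) - (-2)*(-5)) / 3 = -3
u = (-21 - (1)*(-3) - (-2)*(-1)) / 5 = -4

(-4, -3, -1, -5)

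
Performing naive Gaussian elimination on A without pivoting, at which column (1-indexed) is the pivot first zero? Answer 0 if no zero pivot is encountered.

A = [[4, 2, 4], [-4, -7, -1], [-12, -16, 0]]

Naive forward elimination:
R2 <- R2 - (-1)*R1:  [  0  -5   3 ]
R3 <- R3 - (-3)*R1:  [   0  -10   12 ]
R3 <- R3 - (2)*R2:  [ 0  0  6 ]
All pivots nonzero; naive elimination completes without hitting a zero pivot.

first zero-pivot column = 0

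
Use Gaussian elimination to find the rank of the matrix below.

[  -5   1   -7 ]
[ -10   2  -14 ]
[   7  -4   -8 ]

rank(A) = 2

Row reduction:
R2 <- R2 - (2)*R1:  [ 0  0  0 ]
R3 <- R3 - (-7/5)*R1:  [     0  -13/5  -89/5 ]
R2 <-> R3   (pivot in column 2 was zero)
[ -5      1     -7 ]
[  0  -13/5  -89/5 ]
[  0      0      0 ]
Row echelon form:
[ -5      1     -7 ]
[  0  -13/5  -89/5 ]
[  0      0      0 ]
Nonzero rows / pivot columns: 2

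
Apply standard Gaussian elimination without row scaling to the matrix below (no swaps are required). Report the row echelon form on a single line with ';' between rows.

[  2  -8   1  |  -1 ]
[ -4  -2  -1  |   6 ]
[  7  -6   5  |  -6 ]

Forward elimination:
R2 <- R2 - (-2)*R1:  [   0  -18    1    4 ]
R3 <- R3 - (7/2)*R1:  [    0    22   3/2  -5/2 ]
R3 <- R3 - (-11/9)*R2:  [     0      0  49/18  43/18 ]
Row echelon form:
[ 2   -8      1  |     -1 ]
[ 0  -18      1  |      4 ]
[ 0    0  49/18  |  43/18 ]

REF = [2 -8 1 -1; 0 -18 1 4; 0 0 49/18 43/18]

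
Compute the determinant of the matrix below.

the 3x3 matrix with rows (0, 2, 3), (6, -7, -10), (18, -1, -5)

det(A) = 60

Forward elimination:
R1 <-> R2   (pivot in column 1 was zero)
[  6  -7  -10 ]
[  0   2    3 ]
[ 18  -1   -5 ]
R3 <- R3 - (3)*R1:  [  0  20  25 ]
R3 <- R3 - (10)*R2:  [  0   0  -5 ]
Upper-triangular form:
[ 6  -7  -10 ]
[ 0   2    3 ]
[ 0   0   -5 ]
det(A) = (-1)^1 * (6) * (2) * (-5) = 60  (1 row swap -> sign -1)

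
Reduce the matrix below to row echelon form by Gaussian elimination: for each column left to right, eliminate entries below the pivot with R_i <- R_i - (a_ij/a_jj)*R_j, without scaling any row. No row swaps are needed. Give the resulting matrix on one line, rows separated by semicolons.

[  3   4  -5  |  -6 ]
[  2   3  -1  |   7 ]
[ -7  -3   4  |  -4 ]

Forward elimination:
R2 <- R2 - (2/3)*R1:  [   0  1/3  7/3   11 ]
R3 <- R3 - (-7/3)*R1:  [     0   19/3  -23/3    -18 ]
R3 <- R3 - (19)*R2:  [    0     0   -52  -227 ]
Row echelon form:
[ 3    4   -5  |    -6 ]
[ 0  1/3  7/3  |    11 ]
[ 0    0  -52  |  -227 ]

REF = [3 4 -5 -6; 0 1/3 7/3 11; 0 0 -52 -227]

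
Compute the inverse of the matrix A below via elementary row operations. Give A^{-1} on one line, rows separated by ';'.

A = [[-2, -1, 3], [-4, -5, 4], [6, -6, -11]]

inverse = [79/24 -29/24 11/24; -5/6 1/6 -1/6; 9/4 -3/4 1/4]

Gauss-Jordan on [A | I]:
R1 <- (1/-2)*R1:  [    1   1/2  -3/2  |  -1/2     0     0 ]
R2 <- R2 - (-4)*R1:  [  0  -3  -2  |  -2   1   0 ]
R3 <- R3 - (6)*R1:  [  0  -9  -2  |   3   0   1 ]
R2 <- (1/-3)*R2:  [    0     1   2/3  |   2/3  -1/3     0 ]
R1 <- R1 - (1/2)*R2:  [     1      0  -11/6  |   -5/6    1/6      0 ]
R3 <- R3 - (-9)*R2:  [  0   0   4  |   9  -3   1 ]
R3 <- (1/4)*R3:  [    0     0     1  |   9/4  -3/4   1/4 ]
R1 <- R1 - (-11/6)*R3:  [      1       0       0  |   79/24  -29/24   11/24 ]
R2 <- R2 - (2/3)*R3:  [    0     1     0  |  -5/6   1/6  -1/6 ]
Right block of [I | A^{-1}] is the inverse:
[ 79/24  -29/24  11/24 ]
[  -5/6     1/6   -1/6 ]
[   9/4    -3/4    1/4 ]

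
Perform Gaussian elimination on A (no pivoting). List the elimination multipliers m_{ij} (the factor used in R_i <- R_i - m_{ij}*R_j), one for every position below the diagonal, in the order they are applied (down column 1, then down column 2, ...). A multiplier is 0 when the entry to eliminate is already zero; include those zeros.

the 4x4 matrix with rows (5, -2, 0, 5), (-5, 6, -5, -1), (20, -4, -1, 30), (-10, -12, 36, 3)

multipliers: -1, 4, -2, 1, -4, 4

Forward elimination:
R2 <- R2 - (-1)*R1:  [  0   4  -5   4 ]
R3 <- R3 - (4)*R1:  [  0   4  -1  10 ]
R4 <- R4 - (-2)*R1:  [   0  -16   36   13 ]
R3 <- R3 - (1)*R2:  [ 0  0  4  6 ]
R4 <- R4 - (-4)*R2:  [  0   0  16  29 ]
R4 <- R4 - (4)*R3:  [ 0  0  0  5 ]
Multipliers (in order of application): m_{21} = -1, m_{31} = 4, m_{41} = -2, m_{32} = 1, m_{42} = -4, m_{43} = 4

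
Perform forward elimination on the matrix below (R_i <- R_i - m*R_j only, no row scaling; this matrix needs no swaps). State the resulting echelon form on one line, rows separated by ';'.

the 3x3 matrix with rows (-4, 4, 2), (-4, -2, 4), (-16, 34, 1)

Forward elimination:
R2 <- R2 - (1)*R1:  [  0  -6   2 ]
R3 <- R3 - (4)*R1:  [  0  18  -7 ]
R3 <- R3 - (-3)*R2:  [  0   0  -1 ]
Row echelon form:
[ -4   4   2 ]
[  0  -6   2 ]
[  0   0  -1 ]

REF = [-4 4 2; 0 -6 2; 0 0 -1]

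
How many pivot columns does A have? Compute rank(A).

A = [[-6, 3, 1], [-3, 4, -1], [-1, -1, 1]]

rank(A) = 3

Row reduction:
R2 <- R2 - (1/2)*R1:  [    0   5/2  -3/2 ]
R3 <- R3 - (1/6)*R1:  [    0  -3/2   5/6 ]
R3 <- R3 - (-3/5)*R2:  [     0      0  -1/15 ]
Row echelon form:
[ -6    3      1 ]
[  0  5/2   -3/2 ]
[  0    0  -1/15 ]
Nonzero rows / pivot columns: 3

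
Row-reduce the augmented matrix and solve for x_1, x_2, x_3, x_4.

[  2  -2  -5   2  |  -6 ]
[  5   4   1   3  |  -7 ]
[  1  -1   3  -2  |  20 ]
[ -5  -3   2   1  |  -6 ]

(3, -3, 2, -4)

Forward elimination on [A|b]:
R2 <- R2 - (5/2)*R1:  [    0     9  27/2    -2     8 ]
R3 <- R3 - (1/2)*R1:  [    0     0  11/2    -3    23 ]
R4 <- R4 - (-5/2)*R1:  [     0     -8  -21/2      6    -21 ]
R4 <- R4 - (-8/9)*R2:  [      0       0     3/2    38/9  -125/9 ]
R4 <- R4 - (3/11)*R3:  [        0         0         0    499/99  -1996/99 ]
Row echelon form:
[ 2  -2    -5       2  |        -6 ]
[ 0   9  27/2      -2  |         8 ]
[ 0   0  11/2      -3  |        23 ]
[ 0   0     0  499/99  |  -1996/99 ]
Back-substitution:
x_4 = (-1996/99) / (499/99) = -4
x_3 = (23 - (-3)*(-4)) / (11/2) = 2
x_2 = (8 - (27/2)*(2) - (-2)*(-4)) / 9 = -3
x_1 = (-6 - (-2)*(-3) - (-5)*(2) - (2)*(-4)) / 2 = 3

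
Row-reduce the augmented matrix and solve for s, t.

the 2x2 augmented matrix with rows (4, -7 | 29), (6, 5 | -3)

Forward elimination on [A|b]:
R2 <- R2 - (3/2)*R1:  [     0   31/2  -93/2 ]
Row echelon form:
[ 4    -7  |     29 ]
[ 0  31/2  |  -93/2 ]
Back-substitution:
t = (-93/2) / (31/2) = -3
s = (29 - (-7)*(-3)) / 4 = 2

(2, -3)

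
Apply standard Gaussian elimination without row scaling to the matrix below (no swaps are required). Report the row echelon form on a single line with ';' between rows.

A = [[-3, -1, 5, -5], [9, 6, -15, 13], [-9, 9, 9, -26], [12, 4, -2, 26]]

REF = [-3 -1 5 -5; 0 3 0 -2; 0 0 -6 -3; 0 0 0 -3]

Forward elimination:
R2 <- R2 - (-3)*R1:  [  0   3   0  -2 ]
R3 <- R3 - (3)*R1:  [   0   12   -6  -11 ]
R4 <- R4 - (-4)*R1:  [  0   0  18   6 ]
R3 <- R3 - (4)*R2:  [  0   0  -6  -3 ]
R4 <- R4 - (-3)*R3:  [  0   0   0  -3 ]
Row echelon form:
[ -3  -1   5  -5 ]
[  0   3   0  -2 ]
[  0   0  -6  -3 ]
[  0   0   0  -3 ]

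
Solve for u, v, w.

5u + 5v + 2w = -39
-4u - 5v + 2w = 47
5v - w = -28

(-4, -5, 3)

Forward elimination on [A|b]:
R2 <- R2 - (-4/5)*R1:  [    0    -1  18/5  79/5 ]
R3 <- R3 - (-5)*R2:  [  0   0  17  51 ]
Row echelon form:
[ 5   5     2  |   -39 ]
[ 0  -1  18/5  |  79/5 ]
[ 0   0    17  |    51 ]
Back-substitution:
w = (51) / 17 = 3
v = (79/5 - (18/5)*(3)) / -1 = -5
u = (-39 - (5)*(-5) - (2)*(3)) / 5 = -4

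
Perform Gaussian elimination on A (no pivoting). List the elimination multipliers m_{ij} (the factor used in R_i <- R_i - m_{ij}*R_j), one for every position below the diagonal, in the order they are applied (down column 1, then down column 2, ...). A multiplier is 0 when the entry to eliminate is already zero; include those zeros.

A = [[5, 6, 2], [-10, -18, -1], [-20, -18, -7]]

Forward elimination:
R2 <- R2 - (-2)*R1:  [  0  -6   3 ]
R3 <- R3 - (-4)*R1:  [ 0  6  1 ]
R3 <- R3 - (-1)*R2:  [ 0  0  4 ]
Multipliers (in order of application): m_{21} = -2, m_{31} = -4, m_{32} = -1

multipliers: -2, -4, -1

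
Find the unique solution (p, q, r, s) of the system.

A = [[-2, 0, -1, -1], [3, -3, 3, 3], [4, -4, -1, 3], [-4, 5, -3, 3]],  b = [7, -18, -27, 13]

Forward elimination on [A|b]:
R2 <- R2 - (-3/2)*R1:  [     0     -3    3/2    3/2  -15/2 ]
R3 <- R3 - (-2)*R1:  [   0   -4   -3    1  -13 ]
R4 <- R4 - (2)*R1:  [  0   5  -1   5  -1 ]
R3 <- R3 - (4/3)*R2:  [  0   0  -5  -1  -3 ]
R4 <- R4 - (-5/3)*R2:  [     0      0    3/2   15/2  -27/2 ]
R4 <- R4 - (-3/10)*R3:  [     0      0      0   36/5  -72/5 ]
Row echelon form:
[ -2   0   -1    -1  |      7 ]
[  0  -3  3/2   3/2  |  -15/2 ]
[  0   0   -5    -1  |     -3 ]
[  0   0    0  36/5  |  -72/5 ]
Back-substitution:
s = (-72/5) / (36/5) = -2
r = (-3 - (-1)*(-2)) / -5 = 1
q = (-15/2 - (3/2)*(1) - (3/2)*(-2)) / -3 = 2
p = (7 - (-1)*(1) - (-1)*(-2)) / -2 = -3

(-3, 2, 1, -2)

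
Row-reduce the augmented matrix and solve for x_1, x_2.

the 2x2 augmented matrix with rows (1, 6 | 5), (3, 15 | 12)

(-1, 1)

Forward elimination on [A|b]:
R2 <- R2 - (3)*R1:  [  0  -3  -3 ]
Row echelon form:
[ 1   6  |   5 ]
[ 0  -3  |  -3 ]
Back-substitution:
x_2 = (-3) / -3 = 1
x_1 = (5 - (6)*(1)) / 1 = -1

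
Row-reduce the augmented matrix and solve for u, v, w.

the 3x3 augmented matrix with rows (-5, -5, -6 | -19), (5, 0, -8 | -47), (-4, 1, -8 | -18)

Forward elimination on [A|b]:
R2 <- R2 - (-1)*R1:  [   0   -5  -14  -66 ]
R3 <- R3 - (4/5)*R1:  [     0      5  -16/5  -14/5 ]
R3 <- R3 - (-1)*R2:  [      0       0   -86/5  -344/5 ]
Row echelon form:
[ -5  -5     -6  |     -19 ]
[  0  -5    -14  |     -66 ]
[  0   0  -86/5  |  -344/5 ]
Back-substitution:
w = (-344/5) / (-86/5) = 4
v = (-66 - (-14)*(4)) / -5 = 2
u = (-19 - (-5)*(2) - (-6)*(4)) / -5 = -3

(-3, 2, 4)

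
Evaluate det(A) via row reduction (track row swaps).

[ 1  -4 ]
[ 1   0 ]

det(A) = 4

Forward elimination:
R2 <- R2 - (1)*R1:  [ 0  4 ]
Upper-triangular form:
[ 1  -4 ]
[ 0   4 ]
det(A) = (-1)^0 * (1) * (4) = 4  (0 row swaps -> sign +1)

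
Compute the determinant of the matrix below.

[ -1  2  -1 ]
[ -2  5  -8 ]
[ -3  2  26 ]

det(A) = -5

Forward elimination:
R2 <- R2 - (2)*R1:  [  0   1  -6 ]
R3 <- R3 - (3)*R1:  [  0  -4  29 ]
R3 <- R3 - (-4)*R2:  [ 0  0  5 ]
Upper-triangular form:
[ -1  2  -1 ]
[  0  1  -6 ]
[  0  0   5 ]
det(A) = (-1)^0 * (-1) * (1) * (5) = -5  (0 row swaps -> sign +1)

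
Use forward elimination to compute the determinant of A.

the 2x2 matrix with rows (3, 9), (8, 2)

det(A) = -66

Forward elimination:
R2 <- R2 - (8/3)*R1:  [   0  -22 ]
Upper-triangular form:
[ 3    9 ]
[ 0  -22 ]
det(A) = (-1)^0 * (3) * (-22) = -66  (0 row swaps -> sign +1)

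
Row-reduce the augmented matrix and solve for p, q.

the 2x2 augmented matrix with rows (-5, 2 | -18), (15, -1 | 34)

Forward elimination on [A|b]:
R2 <- R2 - (-3)*R1:  [   0    5  -20 ]
Row echelon form:
[ -5  2  |  -18 ]
[  0  5  |  -20 ]
Back-substitution:
q = (-20) / 5 = -4
p = (-18 - (2)*(-4)) / -5 = 2

(2, -4)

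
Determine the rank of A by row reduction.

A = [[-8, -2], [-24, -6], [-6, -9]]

Row reduction:
R2 <- R2 - (3)*R1:  [ 0  0 ]
R3 <- R3 - (3/4)*R1:  [     0  -15/2 ]
R2 <-> R3   (pivot in column 2 was zero)
[ -8     -2 ]
[  0  -15/2 ]
[  0      0 ]
Row echelon form:
[ -8     -2 ]
[  0  -15/2 ]
[  0      0 ]
Nonzero rows / pivot columns: 2

rank(A) = 2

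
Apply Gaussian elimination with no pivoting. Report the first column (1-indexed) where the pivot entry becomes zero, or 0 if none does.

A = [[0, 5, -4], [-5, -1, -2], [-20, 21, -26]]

Naive forward elimination:
Pivot entry (1,1) is zero but row 2 has -5 in column 1 -> naive elimination stops; a row interchange (e.g. R1 <-> R2) would be required here.

first zero-pivot column = 1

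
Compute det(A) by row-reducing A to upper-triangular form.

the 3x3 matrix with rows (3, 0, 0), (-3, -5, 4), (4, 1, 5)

det(A) = -87

Forward elimination:
R2 <- R2 - (-1)*R1:  [  0  -5   4 ]
R3 <- R3 - (4/3)*R1:  [ 0  1  5 ]
R3 <- R3 - (-1/5)*R2:  [    0     0  29/5 ]
Upper-triangular form:
[ 3   0     0 ]
[ 0  -5     4 ]
[ 0   0  29/5 ]
det(A) = (-1)^0 * (3) * (-5) * (29/5) = -87  (0 row swaps -> sign +1)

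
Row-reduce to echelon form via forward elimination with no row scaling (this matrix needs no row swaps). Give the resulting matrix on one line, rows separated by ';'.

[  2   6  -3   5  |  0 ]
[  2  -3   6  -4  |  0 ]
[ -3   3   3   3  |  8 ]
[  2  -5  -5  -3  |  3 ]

Forward elimination:
R2 <- R2 - (1)*R1:  [  0  -9   9  -9   0 ]
R3 <- R3 - (-3/2)*R1:  [    0    12  -3/2  21/2     8 ]
R4 <- R4 - (1)*R1:  [   0  -11   -2   -8    3 ]
R3 <- R3 - (-4/3)*R2:  [    0     0  21/2  -3/2     8 ]
R4 <- R4 - (11/9)*R2:  [   0    0  -13    3    3 ]
R4 <- R4 - (-26/21)*R3:  [      0       0       0     8/7  271/21 ]
Row echelon form:
[ 2   6    -3     5  |       0 ]
[ 0  -9     9    -9  |       0 ]
[ 0   0  21/2  -3/2  |       8 ]
[ 0   0     0   8/7  |  271/21 ]

REF = [2 6 -3 5 0; 0 -9 9 -9 0; 0 0 21/2 -3/2 8; 0 0 0 8/7 271/21]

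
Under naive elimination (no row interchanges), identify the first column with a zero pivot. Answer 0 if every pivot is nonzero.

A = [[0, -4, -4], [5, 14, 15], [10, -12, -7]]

Naive forward elimination:
Pivot entry (1,1) is zero but row 2 has 5 in column 1 -> naive elimination stops; a row interchange (e.g. R1 <-> R2) would be required here.

first zero-pivot column = 1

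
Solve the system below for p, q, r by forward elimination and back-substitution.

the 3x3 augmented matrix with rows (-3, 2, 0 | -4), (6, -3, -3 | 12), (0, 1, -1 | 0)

(0, -2, -2)

Forward elimination on [A|b]:
R2 <- R2 - (-2)*R1:  [  0   1  -3   4 ]
R3 <- R3 - (1)*R2:  [  0   0   2  -4 ]
Row echelon form:
[ -3  2   0  |  -4 ]
[  0  1  -3  |   4 ]
[  0  0   2  |  -4 ]
Back-substitution:
r = (-4) / 2 = -2
q = (4 - (-3)*(-2)) / 1 = -2
p = (-4 - (2)*(-2)) / -3 = 0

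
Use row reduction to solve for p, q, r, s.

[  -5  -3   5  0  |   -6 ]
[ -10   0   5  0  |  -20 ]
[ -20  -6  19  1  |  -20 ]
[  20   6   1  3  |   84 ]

Forward elimination on [A|b]:
R2 <- R2 - (2)*R1:  [  0   6  -5   0  -8 ]
R3 <- R3 - (4)*R1:  [  0   6  -1   1   4 ]
R4 <- R4 - (-4)*R1:  [  0  -6  21   3  60 ]
R3 <- R3 - (1)*R2:  [  0   0   4   1  12 ]
R4 <- R4 - (-1)*R2:  [  0   0  16   3  52 ]
R4 <- R4 - (4)*R3:  [  0   0   0  -1   4 ]
Row echelon form:
[ -5  -3   5   0  |  -6 ]
[  0   6  -5   0  |  -8 ]
[  0   0   4   1  |  12 ]
[  0   0   0  -1  |   4 ]
Back-substitution:
s = (4) / -1 = -4
r = (12 - (1)*(-4)) / 4 = 4
q = (-8 - (-5)*(4)) / 6 = 2
p = (-6 - (-3)*(2) - (5)*(4)) / -5 = 4

(4, 2, 4, -4)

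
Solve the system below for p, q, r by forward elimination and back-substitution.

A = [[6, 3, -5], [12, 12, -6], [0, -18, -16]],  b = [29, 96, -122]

(4, 5, 2)

Forward elimination on [A|b]:
R2 <- R2 - (2)*R1:  [  0   6   4  38 ]
R3 <- R3 - (-3)*R2:  [  0   0  -4  -8 ]
Row echelon form:
[ 6  3  -5  |  29 ]
[ 0  6   4  |  38 ]
[ 0  0  -4  |  -8 ]
Back-substitution:
r = (-8) / -4 = 2
q = (38 - (4)*(2)) / 6 = 5
p = (29 - (3)*(5) - (-5)*(2)) / 6 = 4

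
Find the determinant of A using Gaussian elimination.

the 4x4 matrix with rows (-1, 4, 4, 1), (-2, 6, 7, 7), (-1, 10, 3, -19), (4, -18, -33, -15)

det(A) = -32

Forward elimination:
R2 <- R2 - (2)*R1:  [  0  -2  -1   5 ]
R3 <- R3 - (1)*R1:  [   0    6   -1  -20 ]
R4 <- R4 - (-4)*R1:  [   0   -2  -17  -11 ]
R3 <- R3 - (-3)*R2:  [  0   0  -4  -5 ]
R4 <- R4 - (1)*R2:  [   0    0  -16  -16 ]
R4 <- R4 - (4)*R3:  [ 0  0  0  4 ]
Upper-triangular form:
[ -1   4   4   1 ]
[  0  -2  -1   5 ]
[  0   0  -4  -5 ]
[  0   0   0   4 ]
det(A) = (-1)^0 * (-1) * (-2) * (-4) * (4) = -32  (0 row swaps -> sign +1)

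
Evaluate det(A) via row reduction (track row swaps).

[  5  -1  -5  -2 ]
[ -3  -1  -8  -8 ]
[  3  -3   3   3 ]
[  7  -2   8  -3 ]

det(A) = 2169

Forward elimination:
R2 <- R2 - (-3/5)*R1:  [     0   -8/5    -11  -46/5 ]
R3 <- R3 - (3/5)*R1:  [     0  -12/5      6   21/5 ]
R4 <- R4 - (7/5)*R1:  [    0  -3/5    15  -1/5 ]
R3 <- R3 - (3/2)*R2:  [    0     0  45/2    18 ]
R4 <- R4 - (3/8)*R2:  [     0      0  153/8   13/4 ]
R4 <- R4 - (17/20)*R3:  [       0        0        0  -241/20 ]
Upper-triangular form:
[ 5    -1    -5       -2 ]
[ 0  -8/5   -11    -46/5 ]
[ 0     0  45/2       18 ]
[ 0     0     0  -241/20 ]
det(A) = (-1)^0 * (5) * (-8/5) * (45/2) * (-241/20) = 2169  (0 row swaps -> sign +1)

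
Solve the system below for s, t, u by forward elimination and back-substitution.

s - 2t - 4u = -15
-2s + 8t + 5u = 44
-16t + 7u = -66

(3, 5, 2)

Forward elimination on [A|b]:
R2 <- R2 - (-2)*R1:  [  0   4  -3  14 ]
R3 <- R3 - (-4)*R2:  [   0    0   -5  -10 ]
Row echelon form:
[ 1  -2  -4  |  -15 ]
[ 0   4  -3  |   14 ]
[ 0   0  -5  |  -10 ]
Back-substitution:
u = (-10) / -5 = 2
t = (14 - (-3)*(2)) / 4 = 5
s = (-15 - (-2)*(5) - (-4)*(2)) / 1 = 3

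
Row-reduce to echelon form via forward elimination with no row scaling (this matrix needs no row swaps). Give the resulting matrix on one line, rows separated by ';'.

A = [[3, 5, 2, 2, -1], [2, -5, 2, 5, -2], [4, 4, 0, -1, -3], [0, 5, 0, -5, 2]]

Forward elimination:
R2 <- R2 - (2/3)*R1:  [     0  -25/3    2/3   11/3   -4/3 ]
R3 <- R3 - (4/3)*R1:  [     0   -8/3   -8/3  -11/3   -5/3 ]
R3 <- R3 - (8/25)*R2:  [       0        0   -72/25  -121/25   -31/25 ]
R4 <- R4 - (-3/5)*R2:  [     0      0    2/5  -14/5    6/5 ]
R4 <- R4 - (-5/36)*R3:  [       0        0        0  -125/36    37/36 ]
Row echelon form:
[ 3      5       2        2      -1 ]
[ 0  -25/3     2/3     11/3    -4/3 ]
[ 0      0  -72/25  -121/25  -31/25 ]
[ 0      0       0  -125/36   37/36 ]

REF = [3 5 2 2 -1; 0 -25/3 2/3 11/3 -4/3; 0 0 -72/25 -121/25 -31/25; 0 0 0 -125/36 37/36]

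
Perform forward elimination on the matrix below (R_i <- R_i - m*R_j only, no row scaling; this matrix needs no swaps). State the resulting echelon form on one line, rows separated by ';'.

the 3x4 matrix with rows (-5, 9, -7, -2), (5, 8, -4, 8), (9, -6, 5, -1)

Forward elimination:
R2 <- R2 - (-1)*R1:  [   0   17  -11    6 ]
R3 <- R3 - (-9/5)*R1:  [     0   51/5  -38/5  -23/5 ]
R3 <- R3 - (3/5)*R2:  [     0      0     -1  -41/5 ]
Row echelon form:
[ -5   9   -7     -2 ]
[  0  17  -11      6 ]
[  0   0   -1  -41/5 ]

REF = [-5 9 -7 -2; 0 17 -11 6; 0 0 -1 -41/5]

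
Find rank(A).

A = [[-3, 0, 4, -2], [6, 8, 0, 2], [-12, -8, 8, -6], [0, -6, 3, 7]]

rank(A) = 3

Row reduction:
R2 <- R2 - (-2)*R1:  [  0   8   8  -2 ]
R3 <- R3 - (4)*R1:  [  0  -8  -8   2 ]
R3 <- R3 - (-1)*R2:  [ 0  0  0  0 ]
R4 <- R4 - (-3/4)*R2:  [    0     0     9  11/2 ]
R3 <-> R4   (pivot in column 3 was zero)
[ -3  0  4    -2 ]
[  0  8  8    -2 ]
[  0  0  9  11/2 ]
[  0  0  0     0 ]
Row echelon form:
[ -3  0  4    -2 ]
[  0  8  8    -2 ]
[  0  0  9  11/2 ]
[  0  0  0     0 ]
Nonzero rows / pivot columns: 3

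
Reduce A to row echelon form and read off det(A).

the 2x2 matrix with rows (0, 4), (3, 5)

det(A) = -12

Forward elimination:
R1 <-> R2   (pivot in column 1 was zero)
[ 3  5 ]
[ 0  4 ]
Upper-triangular form:
[ 3  5 ]
[ 0  4 ]
det(A) = (-1)^1 * (3) * (4) = -12  (1 row swap -> sign -1)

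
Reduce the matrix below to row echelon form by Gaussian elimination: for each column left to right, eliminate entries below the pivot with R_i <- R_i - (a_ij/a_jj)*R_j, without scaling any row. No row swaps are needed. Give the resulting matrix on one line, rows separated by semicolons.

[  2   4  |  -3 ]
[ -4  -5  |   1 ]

REF = [2 4 -3; 0 3 -5]

Forward elimination:
R2 <- R2 - (-2)*R1:  [  0   3  -5 ]
Row echelon form:
[ 2  4  |  -3 ]
[ 0  3  |  -5 ]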